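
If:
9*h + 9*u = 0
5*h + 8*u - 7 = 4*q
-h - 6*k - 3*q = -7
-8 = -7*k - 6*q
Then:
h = -101/73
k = 128/73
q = -52/73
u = 101/73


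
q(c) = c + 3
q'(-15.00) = 1.00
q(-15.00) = -12.00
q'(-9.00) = 1.00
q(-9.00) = -6.00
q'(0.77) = 1.00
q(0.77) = 3.77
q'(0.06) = 1.00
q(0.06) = 3.06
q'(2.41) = 1.00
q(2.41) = 5.41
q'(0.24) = 1.00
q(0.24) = 3.24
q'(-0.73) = 1.00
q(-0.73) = 2.27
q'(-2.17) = 1.00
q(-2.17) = 0.83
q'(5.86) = 1.00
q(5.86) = 8.86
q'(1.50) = 1.00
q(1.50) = 4.50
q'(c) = 1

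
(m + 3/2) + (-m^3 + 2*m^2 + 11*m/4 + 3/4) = -m^3 + 2*m^2 + 15*m/4 + 9/4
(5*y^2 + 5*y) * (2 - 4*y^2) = -20*y^4 - 20*y^3 + 10*y^2 + 10*y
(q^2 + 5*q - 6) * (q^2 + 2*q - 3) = q^4 + 7*q^3 + q^2 - 27*q + 18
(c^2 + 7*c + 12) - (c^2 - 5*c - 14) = 12*c + 26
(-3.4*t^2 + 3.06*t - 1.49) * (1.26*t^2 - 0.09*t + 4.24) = -4.284*t^4 + 4.1616*t^3 - 16.5688*t^2 + 13.1085*t - 6.3176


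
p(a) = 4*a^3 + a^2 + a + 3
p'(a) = 12*a^2 + 2*a + 1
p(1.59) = 23.20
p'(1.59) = 34.52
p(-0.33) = 2.64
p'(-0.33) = 1.65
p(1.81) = 31.81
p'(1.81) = 43.93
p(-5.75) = -730.12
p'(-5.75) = 386.25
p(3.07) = 131.23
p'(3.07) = 120.24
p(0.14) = 3.17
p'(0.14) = 1.52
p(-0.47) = 2.34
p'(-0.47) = 2.71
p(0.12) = 3.14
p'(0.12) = 1.41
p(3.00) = 123.00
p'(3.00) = 115.00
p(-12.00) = -6777.00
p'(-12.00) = 1705.00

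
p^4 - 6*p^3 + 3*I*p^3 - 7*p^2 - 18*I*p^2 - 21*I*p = p*(p - 7)*(p + 1)*(p + 3*I)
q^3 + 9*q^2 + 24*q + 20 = (q + 2)^2*(q + 5)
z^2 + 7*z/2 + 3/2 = (z + 1/2)*(z + 3)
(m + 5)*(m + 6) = m^2 + 11*m + 30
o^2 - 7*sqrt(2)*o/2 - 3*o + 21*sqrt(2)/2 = (o - 3)*(o - 7*sqrt(2)/2)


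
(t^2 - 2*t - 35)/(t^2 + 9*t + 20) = (t - 7)/(t + 4)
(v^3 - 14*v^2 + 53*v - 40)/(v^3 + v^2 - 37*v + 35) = (v - 8)/(v + 7)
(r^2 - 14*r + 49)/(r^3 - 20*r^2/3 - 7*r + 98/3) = 3*(r - 7)/(3*r^2 + r - 14)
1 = 1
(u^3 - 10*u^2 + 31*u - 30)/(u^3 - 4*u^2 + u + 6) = (u - 5)/(u + 1)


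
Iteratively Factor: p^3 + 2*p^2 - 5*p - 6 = (p + 1)*(p^2 + p - 6) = (p + 1)*(p + 3)*(p - 2)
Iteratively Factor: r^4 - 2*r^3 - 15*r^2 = (r)*(r^3 - 2*r^2 - 15*r) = r*(r + 3)*(r^2 - 5*r) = r*(r - 5)*(r + 3)*(r)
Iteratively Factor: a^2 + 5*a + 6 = (a + 3)*(a + 2)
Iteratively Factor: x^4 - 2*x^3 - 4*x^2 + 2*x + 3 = (x + 1)*(x^3 - 3*x^2 - x + 3) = (x - 1)*(x + 1)*(x^2 - 2*x - 3) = (x - 3)*(x - 1)*(x + 1)*(x + 1)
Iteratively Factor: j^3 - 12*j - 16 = (j + 2)*(j^2 - 2*j - 8) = (j + 2)^2*(j - 4)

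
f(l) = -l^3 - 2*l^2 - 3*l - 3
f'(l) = -3*l^2 - 4*l - 3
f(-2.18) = 4.40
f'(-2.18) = -8.54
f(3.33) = -72.09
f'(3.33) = -49.59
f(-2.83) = 12.14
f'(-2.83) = -15.71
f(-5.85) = 146.31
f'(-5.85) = -82.27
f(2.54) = -39.91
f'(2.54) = -32.51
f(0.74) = -6.72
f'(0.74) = -7.60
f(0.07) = -3.22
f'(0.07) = -3.29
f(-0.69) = -1.55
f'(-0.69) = -1.67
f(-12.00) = 1473.00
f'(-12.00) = -387.00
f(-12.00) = 1473.00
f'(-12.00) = -387.00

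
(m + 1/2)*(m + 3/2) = m^2 + 2*m + 3/4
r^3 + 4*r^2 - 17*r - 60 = (r - 4)*(r + 3)*(r + 5)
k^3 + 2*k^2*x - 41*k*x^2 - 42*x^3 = (k - 6*x)*(k + x)*(k + 7*x)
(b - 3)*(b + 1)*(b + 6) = b^3 + 4*b^2 - 15*b - 18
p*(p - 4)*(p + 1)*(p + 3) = p^4 - 13*p^2 - 12*p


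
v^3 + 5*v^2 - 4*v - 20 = (v - 2)*(v + 2)*(v + 5)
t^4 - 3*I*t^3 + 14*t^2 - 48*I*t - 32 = (t - 4*I)*(t - 2*I)*(t - I)*(t + 4*I)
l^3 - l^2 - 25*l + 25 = (l - 5)*(l - 1)*(l + 5)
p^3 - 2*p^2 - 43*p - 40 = (p - 8)*(p + 1)*(p + 5)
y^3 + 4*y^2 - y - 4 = (y - 1)*(y + 1)*(y + 4)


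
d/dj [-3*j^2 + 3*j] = 3 - 6*j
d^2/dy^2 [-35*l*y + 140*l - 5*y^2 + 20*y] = -10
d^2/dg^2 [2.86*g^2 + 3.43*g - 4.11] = 5.72000000000000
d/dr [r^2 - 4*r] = 2*r - 4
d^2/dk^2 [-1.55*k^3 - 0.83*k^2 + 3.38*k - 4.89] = -9.3*k - 1.66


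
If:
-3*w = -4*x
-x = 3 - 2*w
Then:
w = 12/5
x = 9/5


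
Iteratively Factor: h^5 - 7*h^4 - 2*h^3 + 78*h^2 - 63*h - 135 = (h - 3)*(h^4 - 4*h^3 - 14*h^2 + 36*h + 45) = (h - 3)^2*(h^3 - h^2 - 17*h - 15) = (h - 3)^2*(h + 3)*(h^2 - 4*h - 5) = (h - 3)^2*(h + 1)*(h + 3)*(h - 5)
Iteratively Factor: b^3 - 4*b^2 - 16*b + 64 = (b - 4)*(b^2 - 16) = (b - 4)*(b + 4)*(b - 4)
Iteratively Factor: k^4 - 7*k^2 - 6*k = (k)*(k^3 - 7*k - 6) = k*(k + 1)*(k^2 - k - 6) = k*(k - 3)*(k + 1)*(k + 2)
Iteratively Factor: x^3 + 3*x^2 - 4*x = (x - 1)*(x^2 + 4*x) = x*(x - 1)*(x + 4)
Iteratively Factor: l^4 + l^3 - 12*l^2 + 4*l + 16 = (l - 2)*(l^3 + 3*l^2 - 6*l - 8) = (l - 2)*(l + 1)*(l^2 + 2*l - 8) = (l - 2)^2*(l + 1)*(l + 4)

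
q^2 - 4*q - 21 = (q - 7)*(q + 3)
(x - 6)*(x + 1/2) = x^2 - 11*x/2 - 3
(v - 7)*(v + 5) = v^2 - 2*v - 35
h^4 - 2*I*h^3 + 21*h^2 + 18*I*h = h*(h - 6*I)*(h + I)*(h + 3*I)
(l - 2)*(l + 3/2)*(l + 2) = l^3 + 3*l^2/2 - 4*l - 6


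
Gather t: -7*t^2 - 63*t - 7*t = -7*t^2 - 70*t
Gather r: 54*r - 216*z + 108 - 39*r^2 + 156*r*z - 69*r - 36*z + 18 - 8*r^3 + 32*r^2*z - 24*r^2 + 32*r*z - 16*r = -8*r^3 + r^2*(32*z - 63) + r*(188*z - 31) - 252*z + 126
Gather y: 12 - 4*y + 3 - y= 15 - 5*y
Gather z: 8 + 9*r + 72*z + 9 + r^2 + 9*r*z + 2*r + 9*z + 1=r^2 + 11*r + z*(9*r + 81) + 18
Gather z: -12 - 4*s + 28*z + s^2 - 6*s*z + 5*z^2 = s^2 - 4*s + 5*z^2 + z*(28 - 6*s) - 12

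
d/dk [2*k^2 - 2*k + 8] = 4*k - 2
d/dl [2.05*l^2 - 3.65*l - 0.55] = 4.1*l - 3.65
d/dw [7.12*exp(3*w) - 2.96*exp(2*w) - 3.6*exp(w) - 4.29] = (21.36*exp(2*w) - 5.92*exp(w) - 3.6)*exp(w)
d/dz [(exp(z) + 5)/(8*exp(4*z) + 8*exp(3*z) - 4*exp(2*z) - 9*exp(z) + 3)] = (-24*exp(4*z) - 176*exp(3*z) - 116*exp(2*z) + 40*exp(z) + 48)*exp(z)/(64*exp(8*z) + 128*exp(7*z) - 208*exp(5*z) - 80*exp(4*z) + 120*exp(3*z) + 57*exp(2*z) - 54*exp(z) + 9)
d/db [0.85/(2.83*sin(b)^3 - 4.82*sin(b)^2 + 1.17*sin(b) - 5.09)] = (-7.2165*sin(b)^2 + 8.194*sin(b) - 0.9945)*cos(b)/(2.83*sin(b)^3 - 4.82*sin(b)^2 + 1.17*sin(b) - 5.09)^2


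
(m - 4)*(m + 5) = m^2 + m - 20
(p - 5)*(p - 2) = p^2 - 7*p + 10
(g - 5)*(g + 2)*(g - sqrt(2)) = g^3 - 3*g^2 - sqrt(2)*g^2 - 10*g + 3*sqrt(2)*g + 10*sqrt(2)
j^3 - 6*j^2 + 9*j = j*(j - 3)^2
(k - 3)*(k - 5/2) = k^2 - 11*k/2 + 15/2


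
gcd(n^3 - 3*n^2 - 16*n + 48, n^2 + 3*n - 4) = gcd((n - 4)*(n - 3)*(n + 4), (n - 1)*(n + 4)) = n + 4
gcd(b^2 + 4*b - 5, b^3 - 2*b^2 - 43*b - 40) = b + 5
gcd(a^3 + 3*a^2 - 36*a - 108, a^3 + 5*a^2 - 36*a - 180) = a^2 - 36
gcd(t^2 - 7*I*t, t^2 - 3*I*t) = t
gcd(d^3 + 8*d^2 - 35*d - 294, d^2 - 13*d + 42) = d - 6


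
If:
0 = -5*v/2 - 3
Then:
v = -6/5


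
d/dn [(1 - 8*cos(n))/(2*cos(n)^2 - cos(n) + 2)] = (16*sin(n)^2 + 4*cos(n) - 1)*sin(n)/(-cos(n) + cos(2*n) + 3)^2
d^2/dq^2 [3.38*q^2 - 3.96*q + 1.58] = 6.76000000000000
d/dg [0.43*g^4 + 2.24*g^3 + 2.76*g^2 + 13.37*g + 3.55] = 1.72*g^3 + 6.72*g^2 + 5.52*g + 13.37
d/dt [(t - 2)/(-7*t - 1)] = -15/(7*t + 1)^2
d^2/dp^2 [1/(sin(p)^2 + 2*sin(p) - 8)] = 2*(-2*sin(p)^4 - 3*sin(p)^3 - 15*sin(p)^2 - 2*sin(p) + 12)/(sin(p)^2 + 2*sin(p) - 8)^3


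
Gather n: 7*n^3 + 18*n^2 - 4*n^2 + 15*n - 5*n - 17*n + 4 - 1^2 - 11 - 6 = 7*n^3 + 14*n^2 - 7*n - 14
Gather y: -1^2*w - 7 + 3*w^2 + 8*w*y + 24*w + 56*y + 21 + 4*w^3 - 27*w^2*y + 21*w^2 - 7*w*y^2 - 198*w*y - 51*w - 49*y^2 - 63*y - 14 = 4*w^3 + 24*w^2 - 28*w + y^2*(-7*w - 49) + y*(-27*w^2 - 190*w - 7)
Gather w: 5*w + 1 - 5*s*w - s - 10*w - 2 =-s + w*(-5*s - 5) - 1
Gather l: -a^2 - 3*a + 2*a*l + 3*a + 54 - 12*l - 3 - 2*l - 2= -a^2 + l*(2*a - 14) + 49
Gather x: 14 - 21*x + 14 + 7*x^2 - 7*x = 7*x^2 - 28*x + 28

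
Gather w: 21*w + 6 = 21*w + 6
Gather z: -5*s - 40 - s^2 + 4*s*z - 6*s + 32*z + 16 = -s^2 - 11*s + z*(4*s + 32) - 24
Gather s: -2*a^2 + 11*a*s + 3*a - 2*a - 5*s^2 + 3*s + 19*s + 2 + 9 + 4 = -2*a^2 + a - 5*s^2 + s*(11*a + 22) + 15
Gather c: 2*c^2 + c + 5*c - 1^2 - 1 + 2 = 2*c^2 + 6*c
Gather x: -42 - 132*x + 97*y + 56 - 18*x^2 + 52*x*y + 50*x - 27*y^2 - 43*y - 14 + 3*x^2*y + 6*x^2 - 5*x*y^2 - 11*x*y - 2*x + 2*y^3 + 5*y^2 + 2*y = x^2*(3*y - 12) + x*(-5*y^2 + 41*y - 84) + 2*y^3 - 22*y^2 + 56*y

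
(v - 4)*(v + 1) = v^2 - 3*v - 4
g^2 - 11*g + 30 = (g - 6)*(g - 5)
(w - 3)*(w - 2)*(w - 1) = w^3 - 6*w^2 + 11*w - 6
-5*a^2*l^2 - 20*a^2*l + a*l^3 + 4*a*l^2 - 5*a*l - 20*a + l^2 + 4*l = (-5*a + l)*(l + 4)*(a*l + 1)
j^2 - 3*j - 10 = (j - 5)*(j + 2)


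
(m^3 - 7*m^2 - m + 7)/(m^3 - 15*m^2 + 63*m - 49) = (m + 1)/(m - 7)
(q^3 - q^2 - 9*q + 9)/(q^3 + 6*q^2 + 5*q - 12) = (q - 3)/(q + 4)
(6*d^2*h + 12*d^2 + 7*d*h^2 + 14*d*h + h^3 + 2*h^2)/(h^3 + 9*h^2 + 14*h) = (6*d^2 + 7*d*h + h^2)/(h*(h + 7))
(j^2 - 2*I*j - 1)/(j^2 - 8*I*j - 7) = (j - I)/(j - 7*I)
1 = 1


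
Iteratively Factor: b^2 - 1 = (b + 1)*(b - 1)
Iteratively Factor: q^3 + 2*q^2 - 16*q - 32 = (q - 4)*(q^2 + 6*q + 8) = (q - 4)*(q + 2)*(q + 4)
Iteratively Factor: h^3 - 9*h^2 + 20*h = (h - 5)*(h^2 - 4*h) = (h - 5)*(h - 4)*(h)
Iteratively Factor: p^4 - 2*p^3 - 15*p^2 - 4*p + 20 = (p - 5)*(p^3 + 3*p^2 - 4) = (p - 5)*(p + 2)*(p^2 + p - 2) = (p - 5)*(p + 2)^2*(p - 1)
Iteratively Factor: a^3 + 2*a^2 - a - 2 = (a + 1)*(a^2 + a - 2) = (a - 1)*(a + 1)*(a + 2)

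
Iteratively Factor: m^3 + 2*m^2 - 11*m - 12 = (m + 4)*(m^2 - 2*m - 3) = (m + 1)*(m + 4)*(m - 3)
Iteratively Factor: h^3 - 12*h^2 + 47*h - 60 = (h - 3)*(h^2 - 9*h + 20) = (h - 5)*(h - 3)*(h - 4)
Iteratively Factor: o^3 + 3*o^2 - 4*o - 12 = (o + 3)*(o^2 - 4) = (o - 2)*(o + 3)*(o + 2)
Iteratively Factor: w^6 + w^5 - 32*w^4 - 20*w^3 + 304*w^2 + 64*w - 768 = (w - 2)*(w^5 + 3*w^4 - 26*w^3 - 72*w^2 + 160*w + 384) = (w - 4)*(w - 2)*(w^4 + 7*w^3 + 2*w^2 - 64*w - 96) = (w - 4)*(w - 2)*(w + 4)*(w^3 + 3*w^2 - 10*w - 24) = (w - 4)*(w - 2)*(w + 2)*(w + 4)*(w^2 + w - 12) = (w - 4)*(w - 3)*(w - 2)*(w + 2)*(w + 4)*(w + 4)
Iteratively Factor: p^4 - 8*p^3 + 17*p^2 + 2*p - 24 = (p - 4)*(p^3 - 4*p^2 + p + 6) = (p - 4)*(p - 2)*(p^2 - 2*p - 3) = (p - 4)*(p - 3)*(p - 2)*(p + 1)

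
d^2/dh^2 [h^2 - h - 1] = 2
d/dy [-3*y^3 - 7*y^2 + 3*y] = -9*y^2 - 14*y + 3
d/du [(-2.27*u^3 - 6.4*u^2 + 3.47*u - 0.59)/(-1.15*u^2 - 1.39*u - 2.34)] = (2.6105*u^4 + 6.3106*u^3 + 28.8219*u^2 + 28.595*u - 8.9399)/(1.3225*u^4 + 3.197*u^3 + 7.3141*u^2 + 6.5052*u + 5.4756)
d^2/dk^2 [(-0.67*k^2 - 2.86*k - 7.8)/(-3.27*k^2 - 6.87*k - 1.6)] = (7.105427357601e-15*k^4 + 31.060422*k^3 + 479.39508*k^2 + 961.5762*k + 595.2086)/(34.965783*k^6 + 220.380669*k^5 + 514.327509*k^4 + 539.905743*k^3 + 251.65872*k^2 + 52.7616*k + 4.096)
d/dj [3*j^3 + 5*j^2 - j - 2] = 9*j^2 + 10*j - 1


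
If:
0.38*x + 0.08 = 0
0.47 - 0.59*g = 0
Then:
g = 0.80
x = -0.21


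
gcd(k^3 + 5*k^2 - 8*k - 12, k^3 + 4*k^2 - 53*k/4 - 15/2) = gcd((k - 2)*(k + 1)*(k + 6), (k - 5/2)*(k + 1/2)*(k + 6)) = k + 6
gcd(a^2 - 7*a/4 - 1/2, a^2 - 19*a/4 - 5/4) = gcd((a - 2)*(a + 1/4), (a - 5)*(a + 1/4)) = a + 1/4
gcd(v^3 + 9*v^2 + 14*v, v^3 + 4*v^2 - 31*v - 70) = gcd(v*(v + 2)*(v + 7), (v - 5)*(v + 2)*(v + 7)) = v^2 + 9*v + 14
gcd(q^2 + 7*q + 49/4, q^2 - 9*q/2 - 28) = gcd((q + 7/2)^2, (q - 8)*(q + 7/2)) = q + 7/2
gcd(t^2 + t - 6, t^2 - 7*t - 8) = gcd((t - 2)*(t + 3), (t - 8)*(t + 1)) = 1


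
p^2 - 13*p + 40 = (p - 8)*(p - 5)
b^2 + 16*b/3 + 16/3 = (b + 4/3)*(b + 4)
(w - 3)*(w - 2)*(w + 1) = w^3 - 4*w^2 + w + 6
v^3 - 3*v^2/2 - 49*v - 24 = (v - 8)*(v + 1/2)*(v + 6)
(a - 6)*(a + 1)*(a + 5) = a^3 - 31*a - 30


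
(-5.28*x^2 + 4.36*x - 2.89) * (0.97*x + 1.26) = -5.1216*x^3 - 2.4236*x^2 + 2.6903*x - 3.6414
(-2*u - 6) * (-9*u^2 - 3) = 18*u^3 + 54*u^2 + 6*u + 18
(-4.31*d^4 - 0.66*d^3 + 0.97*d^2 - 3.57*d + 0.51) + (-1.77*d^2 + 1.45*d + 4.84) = -4.31*d^4 - 0.66*d^3 - 0.8*d^2 - 2.12*d + 5.35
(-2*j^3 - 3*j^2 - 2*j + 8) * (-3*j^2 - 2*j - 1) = 6*j^5 + 13*j^4 + 14*j^3 - 17*j^2 - 14*j - 8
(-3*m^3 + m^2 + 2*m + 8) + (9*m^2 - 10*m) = -3*m^3 + 10*m^2 - 8*m + 8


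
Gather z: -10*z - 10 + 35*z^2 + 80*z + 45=35*z^2 + 70*z + 35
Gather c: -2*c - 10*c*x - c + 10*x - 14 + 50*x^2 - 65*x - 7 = c*(-10*x - 3) + 50*x^2 - 55*x - 21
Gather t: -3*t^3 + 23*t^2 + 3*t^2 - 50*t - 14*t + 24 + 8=-3*t^3 + 26*t^2 - 64*t + 32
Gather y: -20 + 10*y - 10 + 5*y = 15*y - 30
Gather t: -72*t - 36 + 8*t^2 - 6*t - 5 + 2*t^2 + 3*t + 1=10*t^2 - 75*t - 40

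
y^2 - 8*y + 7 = (y - 7)*(y - 1)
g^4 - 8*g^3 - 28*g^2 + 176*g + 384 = (g - 8)*(g - 6)*(g + 2)*(g + 4)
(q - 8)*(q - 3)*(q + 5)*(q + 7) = q^4 + q^3 - 73*q^2 - 97*q + 840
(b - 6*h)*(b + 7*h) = b^2 + b*h - 42*h^2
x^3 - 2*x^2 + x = x*(x - 1)^2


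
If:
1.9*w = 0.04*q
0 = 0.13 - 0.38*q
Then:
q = 0.34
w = 0.01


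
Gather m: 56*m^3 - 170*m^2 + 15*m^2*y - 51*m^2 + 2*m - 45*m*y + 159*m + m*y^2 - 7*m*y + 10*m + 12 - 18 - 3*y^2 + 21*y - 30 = 56*m^3 + m^2*(15*y - 221) + m*(y^2 - 52*y + 171) - 3*y^2 + 21*y - 36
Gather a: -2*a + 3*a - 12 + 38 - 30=a - 4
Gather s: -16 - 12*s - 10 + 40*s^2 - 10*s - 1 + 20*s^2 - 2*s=60*s^2 - 24*s - 27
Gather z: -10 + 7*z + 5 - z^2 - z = -z^2 + 6*z - 5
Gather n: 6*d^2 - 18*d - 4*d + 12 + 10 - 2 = 6*d^2 - 22*d + 20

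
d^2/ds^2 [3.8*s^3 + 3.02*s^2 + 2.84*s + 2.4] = 22.8*s + 6.04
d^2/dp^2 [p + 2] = 0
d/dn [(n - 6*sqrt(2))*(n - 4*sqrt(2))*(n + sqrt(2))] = 3*n^2 - 18*sqrt(2)*n + 28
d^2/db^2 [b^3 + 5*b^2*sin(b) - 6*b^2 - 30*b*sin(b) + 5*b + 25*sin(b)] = -5*b^2*sin(b) + 30*b*sin(b) + 20*b*cos(b) + 6*b - 15*sin(b) - 60*cos(b) - 12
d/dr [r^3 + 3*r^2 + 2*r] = 3*r^2 + 6*r + 2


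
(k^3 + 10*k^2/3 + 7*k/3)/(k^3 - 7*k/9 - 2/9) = 3*k*(3*k^2 + 10*k + 7)/(9*k^3 - 7*k - 2)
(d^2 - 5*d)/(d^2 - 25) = d/(d + 5)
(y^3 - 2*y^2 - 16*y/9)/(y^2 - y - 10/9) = y*(3*y - 8)/(3*y - 5)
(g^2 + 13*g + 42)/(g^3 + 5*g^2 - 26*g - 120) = (g + 7)/(g^2 - g - 20)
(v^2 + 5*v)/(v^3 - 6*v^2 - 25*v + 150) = v/(v^2 - 11*v + 30)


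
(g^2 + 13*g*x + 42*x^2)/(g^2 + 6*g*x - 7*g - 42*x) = (g + 7*x)/(g - 7)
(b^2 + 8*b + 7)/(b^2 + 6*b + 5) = (b + 7)/(b + 5)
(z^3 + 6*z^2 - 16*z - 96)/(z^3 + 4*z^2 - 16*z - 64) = (z + 6)/(z + 4)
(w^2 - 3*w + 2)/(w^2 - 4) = (w - 1)/(w + 2)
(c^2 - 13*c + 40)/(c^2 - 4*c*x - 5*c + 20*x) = (8 - c)/(-c + 4*x)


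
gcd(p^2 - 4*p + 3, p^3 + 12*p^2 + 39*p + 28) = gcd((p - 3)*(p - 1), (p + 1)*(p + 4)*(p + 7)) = 1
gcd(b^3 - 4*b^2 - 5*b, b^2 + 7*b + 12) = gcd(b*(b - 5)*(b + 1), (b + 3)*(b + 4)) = 1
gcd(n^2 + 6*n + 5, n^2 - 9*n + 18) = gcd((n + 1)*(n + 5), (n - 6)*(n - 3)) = 1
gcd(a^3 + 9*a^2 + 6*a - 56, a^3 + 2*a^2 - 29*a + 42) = a^2 + 5*a - 14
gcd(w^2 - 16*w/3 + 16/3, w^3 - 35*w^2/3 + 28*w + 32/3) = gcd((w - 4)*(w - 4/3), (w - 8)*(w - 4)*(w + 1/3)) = w - 4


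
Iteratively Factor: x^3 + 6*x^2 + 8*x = (x + 4)*(x^2 + 2*x) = x*(x + 4)*(x + 2)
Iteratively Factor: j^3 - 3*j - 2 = (j + 1)*(j^2 - j - 2) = (j + 1)^2*(j - 2)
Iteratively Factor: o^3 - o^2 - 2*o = (o)*(o^2 - o - 2) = o*(o - 2)*(o + 1)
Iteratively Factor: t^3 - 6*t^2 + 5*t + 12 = (t + 1)*(t^2 - 7*t + 12) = (t - 4)*(t + 1)*(t - 3)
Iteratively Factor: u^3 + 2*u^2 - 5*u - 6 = (u - 2)*(u^2 + 4*u + 3) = (u - 2)*(u + 1)*(u + 3)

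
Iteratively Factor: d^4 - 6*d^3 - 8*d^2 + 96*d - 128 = (d - 4)*(d^3 - 2*d^2 - 16*d + 32) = (d - 4)*(d + 4)*(d^2 - 6*d + 8) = (d - 4)*(d - 2)*(d + 4)*(d - 4)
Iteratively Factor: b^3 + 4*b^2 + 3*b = (b + 3)*(b^2 + b) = b*(b + 3)*(b + 1)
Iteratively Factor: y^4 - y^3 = (y)*(y^3 - y^2) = y^2*(y^2 - y) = y^3*(y - 1)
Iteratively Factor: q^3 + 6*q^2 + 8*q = (q)*(q^2 + 6*q + 8) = q*(q + 4)*(q + 2)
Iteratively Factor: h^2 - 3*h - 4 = (h + 1)*(h - 4)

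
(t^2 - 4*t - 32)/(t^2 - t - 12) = (-t^2 + 4*t + 32)/(-t^2 + t + 12)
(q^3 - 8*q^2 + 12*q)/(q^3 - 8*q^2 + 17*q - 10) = q*(q - 6)/(q^2 - 6*q + 5)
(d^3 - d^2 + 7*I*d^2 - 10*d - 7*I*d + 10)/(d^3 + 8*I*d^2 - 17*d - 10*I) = (d - 1)/(d + I)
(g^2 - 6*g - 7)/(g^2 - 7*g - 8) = (g - 7)/(g - 8)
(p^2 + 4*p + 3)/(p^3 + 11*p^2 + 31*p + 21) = 1/(p + 7)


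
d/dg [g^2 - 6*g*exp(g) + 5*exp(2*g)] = -6*g*exp(g) + 2*g + 10*exp(2*g) - 6*exp(g)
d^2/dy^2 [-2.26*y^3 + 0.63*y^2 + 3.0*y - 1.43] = 1.26 - 13.56*y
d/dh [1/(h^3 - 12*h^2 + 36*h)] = 3*(2 - h)/(h^2*(h^3 - 18*h^2 + 108*h - 216))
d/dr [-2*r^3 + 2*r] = 2 - 6*r^2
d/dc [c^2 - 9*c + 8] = 2*c - 9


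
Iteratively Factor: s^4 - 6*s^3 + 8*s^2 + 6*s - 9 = (s - 3)*(s^3 - 3*s^2 - s + 3) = (s - 3)^2*(s^2 - 1) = (s - 3)^2*(s - 1)*(s + 1)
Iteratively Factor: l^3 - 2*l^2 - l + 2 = (l - 2)*(l^2 - 1) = (l - 2)*(l + 1)*(l - 1)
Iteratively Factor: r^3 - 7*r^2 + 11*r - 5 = (r - 5)*(r^2 - 2*r + 1) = (r - 5)*(r - 1)*(r - 1)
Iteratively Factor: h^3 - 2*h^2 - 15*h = (h)*(h^2 - 2*h - 15) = h*(h - 5)*(h + 3)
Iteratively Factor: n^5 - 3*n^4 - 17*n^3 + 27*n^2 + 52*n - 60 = (n + 3)*(n^4 - 6*n^3 + n^2 + 24*n - 20) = (n - 2)*(n + 3)*(n^3 - 4*n^2 - 7*n + 10) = (n - 2)*(n - 1)*(n + 3)*(n^2 - 3*n - 10) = (n - 2)*(n - 1)*(n + 2)*(n + 3)*(n - 5)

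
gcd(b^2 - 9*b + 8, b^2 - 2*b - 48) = b - 8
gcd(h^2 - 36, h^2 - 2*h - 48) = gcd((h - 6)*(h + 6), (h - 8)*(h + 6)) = h + 6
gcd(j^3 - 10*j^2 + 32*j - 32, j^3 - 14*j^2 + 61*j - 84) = j - 4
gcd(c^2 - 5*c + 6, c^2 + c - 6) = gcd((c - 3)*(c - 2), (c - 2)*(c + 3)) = c - 2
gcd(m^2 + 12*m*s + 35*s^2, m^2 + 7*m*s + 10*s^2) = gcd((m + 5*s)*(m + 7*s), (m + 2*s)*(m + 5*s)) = m + 5*s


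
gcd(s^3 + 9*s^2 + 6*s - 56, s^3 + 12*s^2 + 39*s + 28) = s^2 + 11*s + 28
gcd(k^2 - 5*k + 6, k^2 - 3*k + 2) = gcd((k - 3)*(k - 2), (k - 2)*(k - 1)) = k - 2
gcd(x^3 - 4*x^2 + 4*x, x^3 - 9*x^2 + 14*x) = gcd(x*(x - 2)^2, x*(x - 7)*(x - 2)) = x^2 - 2*x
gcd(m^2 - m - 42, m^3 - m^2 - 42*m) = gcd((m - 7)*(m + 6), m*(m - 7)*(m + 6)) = m^2 - m - 42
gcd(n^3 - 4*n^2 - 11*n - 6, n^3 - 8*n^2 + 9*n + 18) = n^2 - 5*n - 6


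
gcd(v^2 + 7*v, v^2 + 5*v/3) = v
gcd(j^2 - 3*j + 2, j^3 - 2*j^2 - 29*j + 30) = j - 1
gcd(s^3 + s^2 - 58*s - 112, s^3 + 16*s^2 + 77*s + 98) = s^2 + 9*s + 14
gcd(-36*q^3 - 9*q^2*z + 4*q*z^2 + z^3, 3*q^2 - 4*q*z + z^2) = -3*q + z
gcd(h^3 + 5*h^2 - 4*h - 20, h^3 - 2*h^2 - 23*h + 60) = h + 5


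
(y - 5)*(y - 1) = y^2 - 6*y + 5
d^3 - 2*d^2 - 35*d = d*(d - 7)*(d + 5)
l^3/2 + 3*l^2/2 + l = l*(l/2 + 1/2)*(l + 2)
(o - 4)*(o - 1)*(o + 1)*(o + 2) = o^4 - 2*o^3 - 9*o^2 + 2*o + 8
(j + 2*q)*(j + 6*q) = j^2 + 8*j*q + 12*q^2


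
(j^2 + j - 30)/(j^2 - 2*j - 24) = (-j^2 - j + 30)/(-j^2 + 2*j + 24)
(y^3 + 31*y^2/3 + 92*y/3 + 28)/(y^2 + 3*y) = (3*y^3 + 31*y^2 + 92*y + 84)/(3*y*(y + 3))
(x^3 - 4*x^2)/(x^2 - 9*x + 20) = x^2/(x - 5)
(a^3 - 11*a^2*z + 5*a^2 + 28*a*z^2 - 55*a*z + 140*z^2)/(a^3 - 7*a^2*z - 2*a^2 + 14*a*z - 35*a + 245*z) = (a - 4*z)/(a - 7)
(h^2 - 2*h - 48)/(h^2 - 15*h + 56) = (h + 6)/(h - 7)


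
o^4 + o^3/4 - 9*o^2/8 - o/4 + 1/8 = (o - 1)*(o - 1/4)*(o + 1/2)*(o + 1)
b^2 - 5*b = b*(b - 5)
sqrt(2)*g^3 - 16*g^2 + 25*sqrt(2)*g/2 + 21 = (g - 7*sqrt(2))*(g - 3*sqrt(2)/2)*(sqrt(2)*g + 1)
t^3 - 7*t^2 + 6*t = t*(t - 6)*(t - 1)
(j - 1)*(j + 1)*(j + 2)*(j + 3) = j^4 + 5*j^3 + 5*j^2 - 5*j - 6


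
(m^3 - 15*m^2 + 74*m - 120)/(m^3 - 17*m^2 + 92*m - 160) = (m - 6)/(m - 8)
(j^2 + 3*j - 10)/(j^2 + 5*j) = (j - 2)/j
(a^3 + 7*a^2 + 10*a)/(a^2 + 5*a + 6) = a*(a + 5)/(a + 3)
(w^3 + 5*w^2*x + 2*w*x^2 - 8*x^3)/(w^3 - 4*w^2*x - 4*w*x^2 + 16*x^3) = (w^2 + 3*w*x - 4*x^2)/(w^2 - 6*w*x + 8*x^2)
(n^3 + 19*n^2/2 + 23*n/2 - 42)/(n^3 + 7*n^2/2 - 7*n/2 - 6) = (n + 7)/(n + 1)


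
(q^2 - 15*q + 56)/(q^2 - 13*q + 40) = (q - 7)/(q - 5)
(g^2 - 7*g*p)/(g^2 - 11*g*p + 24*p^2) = g*(g - 7*p)/(g^2 - 11*g*p + 24*p^2)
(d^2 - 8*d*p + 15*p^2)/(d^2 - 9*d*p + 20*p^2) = (-d + 3*p)/(-d + 4*p)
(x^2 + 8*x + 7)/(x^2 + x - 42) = (x + 1)/(x - 6)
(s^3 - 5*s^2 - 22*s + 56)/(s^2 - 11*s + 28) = (s^2 + 2*s - 8)/(s - 4)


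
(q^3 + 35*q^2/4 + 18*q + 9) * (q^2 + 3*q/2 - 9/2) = q^5 + 41*q^4/4 + 213*q^3/8 - 27*q^2/8 - 135*q/2 - 81/2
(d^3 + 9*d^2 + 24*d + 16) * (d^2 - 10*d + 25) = d^5 - d^4 - 41*d^3 + d^2 + 440*d + 400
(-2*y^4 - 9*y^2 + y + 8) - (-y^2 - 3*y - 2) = -2*y^4 - 8*y^2 + 4*y + 10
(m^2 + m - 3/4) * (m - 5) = m^3 - 4*m^2 - 23*m/4 + 15/4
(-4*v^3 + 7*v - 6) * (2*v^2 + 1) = -8*v^5 + 10*v^3 - 12*v^2 + 7*v - 6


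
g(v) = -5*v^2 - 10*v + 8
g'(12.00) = -130.00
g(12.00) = -832.00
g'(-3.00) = 20.00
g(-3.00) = -7.00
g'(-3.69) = 26.90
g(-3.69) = -23.18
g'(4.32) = -53.20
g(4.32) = -128.51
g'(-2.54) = 15.40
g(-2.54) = 1.14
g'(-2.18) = 11.80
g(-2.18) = 6.04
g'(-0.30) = -7.00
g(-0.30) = 10.55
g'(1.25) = -22.50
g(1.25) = -12.31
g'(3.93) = -49.30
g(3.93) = -108.52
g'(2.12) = -31.20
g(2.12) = -35.67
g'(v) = -10*v - 10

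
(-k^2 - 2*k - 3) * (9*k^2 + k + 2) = -9*k^4 - 19*k^3 - 31*k^2 - 7*k - 6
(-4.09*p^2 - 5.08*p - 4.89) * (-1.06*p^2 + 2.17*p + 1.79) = 4.3354*p^4 - 3.4905*p^3 - 13.1613*p^2 - 19.7045*p - 8.7531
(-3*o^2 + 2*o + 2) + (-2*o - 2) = -3*o^2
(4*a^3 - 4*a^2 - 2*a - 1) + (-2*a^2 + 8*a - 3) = 4*a^3 - 6*a^2 + 6*a - 4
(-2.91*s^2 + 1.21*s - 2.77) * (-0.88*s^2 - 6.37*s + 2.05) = 2.5608*s^4 + 17.4719*s^3 - 11.2356*s^2 + 20.1254*s - 5.6785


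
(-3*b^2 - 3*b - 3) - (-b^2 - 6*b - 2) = -2*b^2 + 3*b - 1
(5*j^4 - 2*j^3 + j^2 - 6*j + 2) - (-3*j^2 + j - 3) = 5*j^4 - 2*j^3 + 4*j^2 - 7*j + 5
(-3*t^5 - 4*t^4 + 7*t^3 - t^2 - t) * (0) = 0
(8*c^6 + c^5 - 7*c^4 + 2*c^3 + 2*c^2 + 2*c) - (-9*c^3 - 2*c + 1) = 8*c^6 + c^5 - 7*c^4 + 11*c^3 + 2*c^2 + 4*c - 1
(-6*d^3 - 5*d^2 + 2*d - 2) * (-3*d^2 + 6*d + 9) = 18*d^5 - 21*d^4 - 90*d^3 - 27*d^2 + 6*d - 18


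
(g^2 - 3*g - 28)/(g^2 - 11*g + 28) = (g + 4)/(g - 4)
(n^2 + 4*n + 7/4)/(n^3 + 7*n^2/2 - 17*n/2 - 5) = (n + 7/2)/(n^2 + 3*n - 10)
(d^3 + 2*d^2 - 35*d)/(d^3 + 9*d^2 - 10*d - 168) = d*(d - 5)/(d^2 + 2*d - 24)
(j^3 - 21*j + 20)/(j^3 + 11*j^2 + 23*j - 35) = (j - 4)/(j + 7)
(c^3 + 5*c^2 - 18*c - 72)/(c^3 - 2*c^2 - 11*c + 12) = (c + 6)/(c - 1)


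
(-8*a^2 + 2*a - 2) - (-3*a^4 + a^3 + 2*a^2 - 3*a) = 3*a^4 - a^3 - 10*a^2 + 5*a - 2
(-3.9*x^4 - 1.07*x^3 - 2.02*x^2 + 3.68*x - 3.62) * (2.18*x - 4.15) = -8.502*x^5 + 13.8524*x^4 + 0.036900000000001*x^3 + 16.4054*x^2 - 23.1636*x + 15.023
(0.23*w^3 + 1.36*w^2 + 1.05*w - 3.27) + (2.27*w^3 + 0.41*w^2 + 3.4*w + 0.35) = 2.5*w^3 + 1.77*w^2 + 4.45*w - 2.92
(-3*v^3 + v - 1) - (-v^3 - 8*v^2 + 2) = -2*v^3 + 8*v^2 + v - 3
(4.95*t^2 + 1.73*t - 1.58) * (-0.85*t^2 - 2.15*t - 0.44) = -4.2075*t^4 - 12.113*t^3 - 4.5545*t^2 + 2.6358*t + 0.6952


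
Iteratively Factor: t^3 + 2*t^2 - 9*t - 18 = (t - 3)*(t^2 + 5*t + 6) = (t - 3)*(t + 3)*(t + 2)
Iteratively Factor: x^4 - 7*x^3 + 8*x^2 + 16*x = (x - 4)*(x^3 - 3*x^2 - 4*x) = (x - 4)^2*(x^2 + x) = x*(x - 4)^2*(x + 1)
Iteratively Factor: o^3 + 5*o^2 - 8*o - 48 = (o + 4)*(o^2 + o - 12) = (o + 4)^2*(o - 3)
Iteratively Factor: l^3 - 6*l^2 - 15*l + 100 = (l + 4)*(l^2 - 10*l + 25) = (l - 5)*(l + 4)*(l - 5)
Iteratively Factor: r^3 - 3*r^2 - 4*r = (r)*(r^2 - 3*r - 4) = r*(r + 1)*(r - 4)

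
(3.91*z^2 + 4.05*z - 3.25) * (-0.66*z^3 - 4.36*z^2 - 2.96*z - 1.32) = -2.5806*z^5 - 19.7206*z^4 - 27.0866*z^3 - 2.9792*z^2 + 4.274*z + 4.29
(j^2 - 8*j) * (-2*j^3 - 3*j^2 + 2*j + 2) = -2*j^5 + 13*j^4 + 26*j^3 - 14*j^2 - 16*j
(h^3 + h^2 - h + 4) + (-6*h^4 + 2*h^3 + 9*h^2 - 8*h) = -6*h^4 + 3*h^3 + 10*h^2 - 9*h + 4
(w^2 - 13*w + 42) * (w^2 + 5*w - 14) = w^4 - 8*w^3 - 37*w^2 + 392*w - 588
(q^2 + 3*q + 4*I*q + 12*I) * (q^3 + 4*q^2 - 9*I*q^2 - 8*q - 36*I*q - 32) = q^5 + 7*q^4 - 5*I*q^4 + 40*q^3 - 35*I*q^3 + 196*q^2 - 92*I*q^2 + 336*q - 224*I*q - 384*I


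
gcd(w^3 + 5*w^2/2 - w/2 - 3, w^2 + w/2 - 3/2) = w^2 + w/2 - 3/2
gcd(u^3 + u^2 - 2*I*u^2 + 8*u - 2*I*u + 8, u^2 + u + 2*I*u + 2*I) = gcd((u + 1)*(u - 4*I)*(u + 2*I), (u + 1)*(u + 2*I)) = u^2 + u*(1 + 2*I) + 2*I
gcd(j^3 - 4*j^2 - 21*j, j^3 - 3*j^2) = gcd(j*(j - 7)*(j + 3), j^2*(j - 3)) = j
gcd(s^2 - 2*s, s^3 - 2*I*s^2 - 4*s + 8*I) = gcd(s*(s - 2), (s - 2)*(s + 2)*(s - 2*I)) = s - 2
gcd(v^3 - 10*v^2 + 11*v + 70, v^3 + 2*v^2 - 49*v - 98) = v^2 - 5*v - 14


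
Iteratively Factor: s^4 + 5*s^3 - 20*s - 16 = (s + 2)*(s^3 + 3*s^2 - 6*s - 8) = (s - 2)*(s + 2)*(s^2 + 5*s + 4) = (s - 2)*(s + 1)*(s + 2)*(s + 4)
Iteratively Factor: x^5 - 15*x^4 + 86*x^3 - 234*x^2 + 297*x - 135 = (x - 5)*(x^4 - 10*x^3 + 36*x^2 - 54*x + 27) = (x - 5)*(x - 1)*(x^3 - 9*x^2 + 27*x - 27) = (x - 5)*(x - 3)*(x - 1)*(x^2 - 6*x + 9) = (x - 5)*(x - 3)^2*(x - 1)*(x - 3)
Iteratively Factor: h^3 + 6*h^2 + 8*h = (h + 4)*(h^2 + 2*h) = h*(h + 4)*(h + 2)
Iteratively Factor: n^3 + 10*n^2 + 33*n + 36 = (n + 3)*(n^2 + 7*n + 12) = (n + 3)*(n + 4)*(n + 3)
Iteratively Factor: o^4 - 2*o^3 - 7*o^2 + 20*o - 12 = (o - 2)*(o^3 - 7*o + 6) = (o - 2)^2*(o^2 + 2*o - 3) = (o - 2)^2*(o - 1)*(o + 3)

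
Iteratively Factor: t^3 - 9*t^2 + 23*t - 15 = (t - 5)*(t^2 - 4*t + 3) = (t - 5)*(t - 1)*(t - 3)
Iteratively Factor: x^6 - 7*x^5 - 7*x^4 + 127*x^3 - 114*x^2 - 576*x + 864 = (x + 3)*(x^5 - 10*x^4 + 23*x^3 + 58*x^2 - 288*x + 288) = (x - 2)*(x + 3)*(x^4 - 8*x^3 + 7*x^2 + 72*x - 144) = (x - 4)*(x - 2)*(x + 3)*(x^3 - 4*x^2 - 9*x + 36) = (x - 4)*(x - 3)*(x - 2)*(x + 3)*(x^2 - x - 12) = (x - 4)*(x - 3)*(x - 2)*(x + 3)^2*(x - 4)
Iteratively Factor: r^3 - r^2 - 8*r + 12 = (r - 2)*(r^2 + r - 6) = (r - 2)*(r + 3)*(r - 2)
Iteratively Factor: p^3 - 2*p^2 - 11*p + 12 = (p + 3)*(p^2 - 5*p + 4) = (p - 4)*(p + 3)*(p - 1)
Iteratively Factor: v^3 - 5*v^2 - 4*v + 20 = (v - 5)*(v^2 - 4) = (v - 5)*(v - 2)*(v + 2)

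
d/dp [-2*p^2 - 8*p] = -4*p - 8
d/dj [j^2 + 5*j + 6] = 2*j + 5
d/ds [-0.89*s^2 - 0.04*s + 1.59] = -1.78*s - 0.04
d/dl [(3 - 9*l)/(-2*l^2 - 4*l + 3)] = 3*(-6*l^2 + 4*l - 5)/(4*l^4 + 16*l^3 + 4*l^2 - 24*l + 9)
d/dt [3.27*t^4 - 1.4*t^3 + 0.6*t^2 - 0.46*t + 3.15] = 13.08*t^3 - 4.2*t^2 + 1.2*t - 0.46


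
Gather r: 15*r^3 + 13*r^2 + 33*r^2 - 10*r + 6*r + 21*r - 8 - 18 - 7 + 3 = 15*r^3 + 46*r^2 + 17*r - 30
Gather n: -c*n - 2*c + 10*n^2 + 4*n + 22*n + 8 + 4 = -2*c + 10*n^2 + n*(26 - c) + 12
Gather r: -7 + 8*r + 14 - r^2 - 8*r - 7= -r^2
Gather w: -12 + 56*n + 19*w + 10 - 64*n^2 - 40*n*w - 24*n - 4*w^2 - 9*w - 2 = -64*n^2 + 32*n - 4*w^2 + w*(10 - 40*n) - 4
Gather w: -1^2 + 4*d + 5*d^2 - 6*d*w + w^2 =5*d^2 - 6*d*w + 4*d + w^2 - 1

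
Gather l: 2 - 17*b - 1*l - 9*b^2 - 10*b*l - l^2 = -9*b^2 - 17*b - l^2 + l*(-10*b - 1) + 2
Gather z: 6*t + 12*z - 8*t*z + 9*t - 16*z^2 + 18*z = 15*t - 16*z^2 + z*(30 - 8*t)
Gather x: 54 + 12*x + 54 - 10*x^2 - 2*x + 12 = -10*x^2 + 10*x + 120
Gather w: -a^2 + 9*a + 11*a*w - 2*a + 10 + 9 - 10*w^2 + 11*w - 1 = -a^2 + 7*a - 10*w^2 + w*(11*a + 11) + 18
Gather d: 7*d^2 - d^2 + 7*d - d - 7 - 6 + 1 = 6*d^2 + 6*d - 12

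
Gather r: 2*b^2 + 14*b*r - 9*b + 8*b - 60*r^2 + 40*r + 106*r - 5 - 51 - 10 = 2*b^2 - b - 60*r^2 + r*(14*b + 146) - 66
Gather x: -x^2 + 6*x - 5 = -x^2 + 6*x - 5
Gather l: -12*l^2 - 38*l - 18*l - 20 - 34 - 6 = -12*l^2 - 56*l - 60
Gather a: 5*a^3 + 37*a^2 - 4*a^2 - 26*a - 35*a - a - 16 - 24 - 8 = 5*a^3 + 33*a^2 - 62*a - 48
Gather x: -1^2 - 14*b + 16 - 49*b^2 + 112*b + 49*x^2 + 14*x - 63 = -49*b^2 + 98*b + 49*x^2 + 14*x - 48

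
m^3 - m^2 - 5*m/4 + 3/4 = (m - 3/2)*(m - 1/2)*(m + 1)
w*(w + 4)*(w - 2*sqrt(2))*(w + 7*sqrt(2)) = w^4 + 4*w^3 + 5*sqrt(2)*w^3 - 28*w^2 + 20*sqrt(2)*w^2 - 112*w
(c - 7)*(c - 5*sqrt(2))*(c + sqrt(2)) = c^3 - 7*c^2 - 4*sqrt(2)*c^2 - 10*c + 28*sqrt(2)*c + 70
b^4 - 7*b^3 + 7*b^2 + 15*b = b*(b - 5)*(b - 3)*(b + 1)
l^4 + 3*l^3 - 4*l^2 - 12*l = l*(l - 2)*(l + 2)*(l + 3)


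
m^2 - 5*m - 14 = (m - 7)*(m + 2)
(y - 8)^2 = y^2 - 16*y + 64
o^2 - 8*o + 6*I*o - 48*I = (o - 8)*(o + 6*I)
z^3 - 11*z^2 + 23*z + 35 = (z - 7)*(z - 5)*(z + 1)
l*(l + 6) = l^2 + 6*l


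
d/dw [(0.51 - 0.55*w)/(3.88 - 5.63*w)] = (4.150999*w - 2.860724)/(5.63*w - 3.88)^3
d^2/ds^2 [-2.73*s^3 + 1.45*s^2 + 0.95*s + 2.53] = 2.9 - 16.38*s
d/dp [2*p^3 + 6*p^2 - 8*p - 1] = 6*p^2 + 12*p - 8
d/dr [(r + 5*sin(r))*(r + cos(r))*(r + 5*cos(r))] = -(r + 5*sin(r))*(r + cos(r))*(5*sin(r) - 1) - (r + 5*sin(r))*(r + 5*cos(r))*(sin(r) - 1) + (r + cos(r))*(r + 5*cos(r))*(5*cos(r) + 1)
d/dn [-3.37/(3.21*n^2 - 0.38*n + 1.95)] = (21.6354*n - 1.2806)/(3.21*n^2 - 0.38*n + 1.95)^2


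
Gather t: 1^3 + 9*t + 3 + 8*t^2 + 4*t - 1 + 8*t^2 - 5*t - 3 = 16*t^2 + 8*t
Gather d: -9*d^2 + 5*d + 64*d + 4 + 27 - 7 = -9*d^2 + 69*d + 24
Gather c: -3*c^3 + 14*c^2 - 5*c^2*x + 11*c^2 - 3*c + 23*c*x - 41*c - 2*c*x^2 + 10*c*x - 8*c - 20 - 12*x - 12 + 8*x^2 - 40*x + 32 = -3*c^3 + c^2*(25 - 5*x) + c*(-2*x^2 + 33*x - 52) + 8*x^2 - 52*x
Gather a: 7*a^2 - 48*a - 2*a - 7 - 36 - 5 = 7*a^2 - 50*a - 48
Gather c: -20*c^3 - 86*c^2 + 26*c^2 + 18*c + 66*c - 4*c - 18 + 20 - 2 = -20*c^3 - 60*c^2 + 80*c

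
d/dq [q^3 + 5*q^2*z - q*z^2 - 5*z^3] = 3*q^2 + 10*q*z - z^2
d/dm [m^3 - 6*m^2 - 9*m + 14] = 3*m^2 - 12*m - 9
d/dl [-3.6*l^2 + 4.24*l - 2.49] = 4.24 - 7.2*l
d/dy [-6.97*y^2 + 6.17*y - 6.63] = 6.17 - 13.94*y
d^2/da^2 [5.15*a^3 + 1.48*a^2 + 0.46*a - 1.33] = 30.9*a + 2.96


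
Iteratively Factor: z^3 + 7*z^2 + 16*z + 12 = (z + 2)*(z^2 + 5*z + 6) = (z + 2)^2*(z + 3)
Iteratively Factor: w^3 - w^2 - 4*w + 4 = (w + 2)*(w^2 - 3*w + 2) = (w - 2)*(w + 2)*(w - 1)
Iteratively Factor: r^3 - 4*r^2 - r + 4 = (r - 4)*(r^2 - 1) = (r - 4)*(r + 1)*(r - 1)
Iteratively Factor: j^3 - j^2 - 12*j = (j + 3)*(j^2 - 4*j) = (j - 4)*(j + 3)*(j)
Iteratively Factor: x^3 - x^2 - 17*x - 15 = (x - 5)*(x^2 + 4*x + 3) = (x - 5)*(x + 3)*(x + 1)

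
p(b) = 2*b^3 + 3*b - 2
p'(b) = 6*b^2 + 3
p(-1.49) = -13.09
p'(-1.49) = 16.32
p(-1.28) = -10.03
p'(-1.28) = 12.83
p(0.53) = -0.11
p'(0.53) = 4.69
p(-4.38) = -183.20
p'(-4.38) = 118.11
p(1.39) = 7.54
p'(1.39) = 14.59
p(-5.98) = -447.63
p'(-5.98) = 217.56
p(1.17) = 4.71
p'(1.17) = 11.21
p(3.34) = 82.54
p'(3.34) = 69.93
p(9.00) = 1483.00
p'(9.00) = 489.00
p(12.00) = 3490.00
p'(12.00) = 867.00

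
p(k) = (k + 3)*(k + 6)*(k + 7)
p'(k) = (k + 3)*(k + 6) + (k + 3)*(k + 7) + (k + 6)*(k + 7)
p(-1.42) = 40.38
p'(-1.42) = 41.61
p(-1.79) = 26.54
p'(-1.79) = 33.33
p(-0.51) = 88.72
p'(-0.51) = 65.46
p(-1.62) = 32.52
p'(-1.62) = 37.03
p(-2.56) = 6.72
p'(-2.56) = 18.74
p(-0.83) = 69.22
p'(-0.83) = 56.51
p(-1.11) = 54.44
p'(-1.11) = 49.18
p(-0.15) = 114.21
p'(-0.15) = 76.27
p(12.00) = 5130.00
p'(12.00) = 897.00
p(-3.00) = 0.00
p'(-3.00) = 12.00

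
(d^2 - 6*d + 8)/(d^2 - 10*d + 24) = (d - 2)/(d - 6)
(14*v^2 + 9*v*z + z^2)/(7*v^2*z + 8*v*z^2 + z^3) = (2*v + z)/(z*(v + z))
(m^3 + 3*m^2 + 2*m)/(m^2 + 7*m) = (m^2 + 3*m + 2)/(m + 7)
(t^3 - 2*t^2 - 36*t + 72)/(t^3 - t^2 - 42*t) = (t^2 - 8*t + 12)/(t*(t - 7))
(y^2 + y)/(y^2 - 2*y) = (y + 1)/(y - 2)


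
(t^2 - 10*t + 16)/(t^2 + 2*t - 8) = (t - 8)/(t + 4)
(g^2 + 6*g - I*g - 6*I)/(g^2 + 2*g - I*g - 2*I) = (g + 6)/(g + 2)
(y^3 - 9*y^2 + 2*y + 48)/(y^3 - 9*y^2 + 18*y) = (y^2 - 6*y - 16)/(y*(y - 6))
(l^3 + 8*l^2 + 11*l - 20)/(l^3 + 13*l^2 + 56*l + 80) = (l - 1)/(l + 4)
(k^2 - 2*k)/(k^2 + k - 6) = k/(k + 3)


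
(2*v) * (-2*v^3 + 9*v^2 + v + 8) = -4*v^4 + 18*v^3 + 2*v^2 + 16*v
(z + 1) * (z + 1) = z^2 + 2*z + 1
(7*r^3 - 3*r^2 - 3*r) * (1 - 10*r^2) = -70*r^5 + 30*r^4 + 37*r^3 - 3*r^2 - 3*r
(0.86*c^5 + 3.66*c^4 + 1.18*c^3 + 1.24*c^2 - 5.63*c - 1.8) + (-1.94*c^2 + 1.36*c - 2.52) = 0.86*c^5 + 3.66*c^4 + 1.18*c^3 - 0.7*c^2 - 4.27*c - 4.32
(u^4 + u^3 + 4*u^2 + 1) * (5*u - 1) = 5*u^5 + 4*u^4 + 19*u^3 - 4*u^2 + 5*u - 1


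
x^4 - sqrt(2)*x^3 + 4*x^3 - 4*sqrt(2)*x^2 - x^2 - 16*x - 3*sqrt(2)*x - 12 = (x + 1)*(x + 3)*(x - 2*sqrt(2))*(x + sqrt(2))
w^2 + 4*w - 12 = (w - 2)*(w + 6)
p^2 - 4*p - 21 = (p - 7)*(p + 3)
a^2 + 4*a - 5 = (a - 1)*(a + 5)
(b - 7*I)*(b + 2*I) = b^2 - 5*I*b + 14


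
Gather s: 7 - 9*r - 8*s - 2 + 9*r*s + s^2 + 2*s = -9*r + s^2 + s*(9*r - 6) + 5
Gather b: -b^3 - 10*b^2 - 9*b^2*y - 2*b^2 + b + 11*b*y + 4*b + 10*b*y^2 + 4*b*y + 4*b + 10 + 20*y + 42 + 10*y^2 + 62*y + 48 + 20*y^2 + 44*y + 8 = -b^3 + b^2*(-9*y - 12) + b*(10*y^2 + 15*y + 9) + 30*y^2 + 126*y + 108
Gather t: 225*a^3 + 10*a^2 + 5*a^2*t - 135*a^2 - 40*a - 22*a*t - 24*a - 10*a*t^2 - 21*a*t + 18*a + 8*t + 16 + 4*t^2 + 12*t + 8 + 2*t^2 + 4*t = 225*a^3 - 125*a^2 - 46*a + t^2*(6 - 10*a) + t*(5*a^2 - 43*a + 24) + 24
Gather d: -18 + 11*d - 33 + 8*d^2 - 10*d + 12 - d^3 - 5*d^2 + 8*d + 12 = -d^3 + 3*d^2 + 9*d - 27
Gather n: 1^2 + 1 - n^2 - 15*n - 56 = -n^2 - 15*n - 54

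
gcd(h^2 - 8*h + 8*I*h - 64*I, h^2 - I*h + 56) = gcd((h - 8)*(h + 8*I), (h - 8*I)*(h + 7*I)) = 1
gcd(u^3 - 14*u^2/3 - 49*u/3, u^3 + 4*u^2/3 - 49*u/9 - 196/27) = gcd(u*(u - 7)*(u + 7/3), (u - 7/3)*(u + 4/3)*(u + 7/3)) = u + 7/3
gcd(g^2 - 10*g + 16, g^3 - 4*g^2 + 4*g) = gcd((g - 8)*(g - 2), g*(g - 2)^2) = g - 2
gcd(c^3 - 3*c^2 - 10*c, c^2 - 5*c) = c^2 - 5*c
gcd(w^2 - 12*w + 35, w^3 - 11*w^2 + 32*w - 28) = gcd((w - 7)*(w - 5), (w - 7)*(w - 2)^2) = w - 7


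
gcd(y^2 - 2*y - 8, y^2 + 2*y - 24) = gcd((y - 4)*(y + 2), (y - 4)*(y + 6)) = y - 4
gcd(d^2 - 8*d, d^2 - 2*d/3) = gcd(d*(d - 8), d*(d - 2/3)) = d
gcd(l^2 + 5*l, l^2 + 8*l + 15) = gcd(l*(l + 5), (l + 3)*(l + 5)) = l + 5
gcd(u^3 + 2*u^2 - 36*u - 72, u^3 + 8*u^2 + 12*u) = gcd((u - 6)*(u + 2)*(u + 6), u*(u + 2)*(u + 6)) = u^2 + 8*u + 12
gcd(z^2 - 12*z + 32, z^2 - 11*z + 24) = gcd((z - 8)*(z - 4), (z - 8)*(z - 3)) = z - 8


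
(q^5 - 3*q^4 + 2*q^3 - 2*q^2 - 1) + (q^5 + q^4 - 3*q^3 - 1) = 2*q^5 - 2*q^4 - q^3 - 2*q^2 - 2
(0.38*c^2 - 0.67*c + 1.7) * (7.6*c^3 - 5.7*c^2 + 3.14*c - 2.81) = 2.888*c^5 - 7.258*c^4 + 17.9322*c^3 - 12.8616*c^2 + 7.2207*c - 4.777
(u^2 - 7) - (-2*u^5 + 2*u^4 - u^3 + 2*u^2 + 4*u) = 2*u^5 - 2*u^4 + u^3 - u^2 - 4*u - 7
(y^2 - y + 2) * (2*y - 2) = 2*y^3 - 4*y^2 + 6*y - 4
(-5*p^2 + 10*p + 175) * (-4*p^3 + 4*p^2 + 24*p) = 20*p^5 - 60*p^4 - 780*p^3 + 940*p^2 + 4200*p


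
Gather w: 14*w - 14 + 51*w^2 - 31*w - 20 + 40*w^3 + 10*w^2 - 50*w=40*w^3 + 61*w^2 - 67*w - 34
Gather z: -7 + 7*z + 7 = 7*z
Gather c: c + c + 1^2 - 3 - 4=2*c - 6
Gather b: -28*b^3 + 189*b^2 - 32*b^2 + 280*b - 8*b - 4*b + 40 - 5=-28*b^3 + 157*b^2 + 268*b + 35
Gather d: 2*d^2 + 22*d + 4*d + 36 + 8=2*d^2 + 26*d + 44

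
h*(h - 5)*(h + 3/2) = h^3 - 7*h^2/2 - 15*h/2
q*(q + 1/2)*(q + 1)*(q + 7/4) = q^4 + 13*q^3/4 + 25*q^2/8 + 7*q/8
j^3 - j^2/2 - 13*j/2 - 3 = (j - 3)*(j + 1/2)*(j + 2)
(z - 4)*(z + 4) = z^2 - 16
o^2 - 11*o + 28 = (o - 7)*(o - 4)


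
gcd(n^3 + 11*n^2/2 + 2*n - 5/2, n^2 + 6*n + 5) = n^2 + 6*n + 5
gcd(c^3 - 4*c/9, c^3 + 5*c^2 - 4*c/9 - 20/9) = c^2 - 4/9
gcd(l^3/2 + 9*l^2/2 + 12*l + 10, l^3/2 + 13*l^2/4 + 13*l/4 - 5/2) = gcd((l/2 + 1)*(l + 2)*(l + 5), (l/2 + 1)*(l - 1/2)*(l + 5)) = l^2 + 7*l + 10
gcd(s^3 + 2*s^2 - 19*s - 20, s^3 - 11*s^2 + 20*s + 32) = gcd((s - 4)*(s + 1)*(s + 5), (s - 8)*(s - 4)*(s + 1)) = s^2 - 3*s - 4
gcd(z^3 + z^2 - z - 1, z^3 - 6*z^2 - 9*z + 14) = z - 1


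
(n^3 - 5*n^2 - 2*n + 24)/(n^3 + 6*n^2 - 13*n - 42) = (n - 4)/(n + 7)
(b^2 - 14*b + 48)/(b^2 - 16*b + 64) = (b - 6)/(b - 8)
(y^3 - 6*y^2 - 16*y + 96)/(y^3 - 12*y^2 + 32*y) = (y^2 - 2*y - 24)/(y*(y - 8))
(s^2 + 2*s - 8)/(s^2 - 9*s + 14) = (s + 4)/(s - 7)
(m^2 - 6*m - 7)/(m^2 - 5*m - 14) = (m + 1)/(m + 2)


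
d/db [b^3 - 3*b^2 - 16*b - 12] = 3*b^2 - 6*b - 16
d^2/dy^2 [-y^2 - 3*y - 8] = -2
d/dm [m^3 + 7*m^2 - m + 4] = 3*m^2 + 14*m - 1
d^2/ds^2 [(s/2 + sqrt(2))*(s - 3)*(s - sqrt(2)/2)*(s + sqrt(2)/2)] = 6*s^2 - 9*s + 6*sqrt(2)*s - 6*sqrt(2) - 1/2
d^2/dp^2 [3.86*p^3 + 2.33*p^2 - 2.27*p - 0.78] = 23.16*p + 4.66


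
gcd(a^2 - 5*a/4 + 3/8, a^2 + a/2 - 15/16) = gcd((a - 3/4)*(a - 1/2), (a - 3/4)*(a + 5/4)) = a - 3/4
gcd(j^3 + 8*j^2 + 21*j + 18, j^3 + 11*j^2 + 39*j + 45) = j^2 + 6*j + 9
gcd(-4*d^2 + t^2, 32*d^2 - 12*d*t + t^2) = 1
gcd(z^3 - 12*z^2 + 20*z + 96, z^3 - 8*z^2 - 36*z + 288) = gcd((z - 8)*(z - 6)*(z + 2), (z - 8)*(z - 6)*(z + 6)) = z^2 - 14*z + 48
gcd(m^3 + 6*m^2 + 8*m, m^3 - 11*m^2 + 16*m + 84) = m + 2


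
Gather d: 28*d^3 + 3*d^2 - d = 28*d^3 + 3*d^2 - d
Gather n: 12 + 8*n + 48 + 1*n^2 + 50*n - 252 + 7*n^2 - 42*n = 8*n^2 + 16*n - 192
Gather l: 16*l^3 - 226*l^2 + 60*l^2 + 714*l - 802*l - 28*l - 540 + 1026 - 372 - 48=16*l^3 - 166*l^2 - 116*l + 66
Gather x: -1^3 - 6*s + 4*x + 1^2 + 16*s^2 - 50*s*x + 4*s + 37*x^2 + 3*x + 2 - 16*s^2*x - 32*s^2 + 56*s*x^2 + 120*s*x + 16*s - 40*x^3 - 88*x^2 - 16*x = -16*s^2 + 14*s - 40*x^3 + x^2*(56*s - 51) + x*(-16*s^2 + 70*s - 9) + 2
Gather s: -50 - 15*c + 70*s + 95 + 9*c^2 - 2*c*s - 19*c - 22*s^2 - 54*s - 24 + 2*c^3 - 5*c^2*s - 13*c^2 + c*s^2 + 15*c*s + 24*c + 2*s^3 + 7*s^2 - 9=2*c^3 - 4*c^2 - 10*c + 2*s^3 + s^2*(c - 15) + s*(-5*c^2 + 13*c + 16) + 12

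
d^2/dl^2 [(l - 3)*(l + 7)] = 2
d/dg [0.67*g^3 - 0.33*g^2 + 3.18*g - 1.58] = 2.01*g^2 - 0.66*g + 3.18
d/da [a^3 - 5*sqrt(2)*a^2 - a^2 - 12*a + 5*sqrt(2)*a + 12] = 3*a^2 - 10*sqrt(2)*a - 2*a - 12 + 5*sqrt(2)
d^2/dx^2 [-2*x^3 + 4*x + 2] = -12*x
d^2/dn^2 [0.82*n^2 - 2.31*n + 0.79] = 1.64000000000000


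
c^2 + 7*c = c*(c + 7)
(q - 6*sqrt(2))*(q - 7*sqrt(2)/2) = q^2 - 19*sqrt(2)*q/2 + 42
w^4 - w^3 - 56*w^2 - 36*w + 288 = (w - 8)*(w - 2)*(w + 3)*(w + 6)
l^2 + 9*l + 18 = (l + 3)*(l + 6)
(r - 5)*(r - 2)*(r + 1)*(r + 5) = r^4 - r^3 - 27*r^2 + 25*r + 50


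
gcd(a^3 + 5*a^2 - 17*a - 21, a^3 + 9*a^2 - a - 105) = a^2 + 4*a - 21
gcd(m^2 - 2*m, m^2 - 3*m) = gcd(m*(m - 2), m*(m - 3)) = m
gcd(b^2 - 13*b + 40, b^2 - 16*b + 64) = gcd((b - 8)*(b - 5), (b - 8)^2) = b - 8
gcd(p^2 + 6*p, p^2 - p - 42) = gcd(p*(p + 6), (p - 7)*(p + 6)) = p + 6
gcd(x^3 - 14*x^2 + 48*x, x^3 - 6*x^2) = x^2 - 6*x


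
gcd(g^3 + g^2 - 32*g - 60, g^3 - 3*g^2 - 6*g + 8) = g + 2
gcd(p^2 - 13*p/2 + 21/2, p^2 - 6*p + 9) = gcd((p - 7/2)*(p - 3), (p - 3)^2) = p - 3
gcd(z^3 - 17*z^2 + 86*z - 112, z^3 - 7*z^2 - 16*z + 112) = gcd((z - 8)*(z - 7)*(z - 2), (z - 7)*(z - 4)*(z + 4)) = z - 7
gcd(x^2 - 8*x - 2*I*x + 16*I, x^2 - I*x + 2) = x - 2*I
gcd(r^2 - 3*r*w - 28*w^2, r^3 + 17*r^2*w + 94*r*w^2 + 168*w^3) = r + 4*w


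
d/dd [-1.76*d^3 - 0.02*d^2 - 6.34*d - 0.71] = -5.28*d^2 - 0.04*d - 6.34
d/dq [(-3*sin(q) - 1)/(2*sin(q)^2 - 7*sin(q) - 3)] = (6*sin(q)^2 + 4*sin(q) + 2)*cos(q)/(7*sin(q) + cos(2*q) + 2)^2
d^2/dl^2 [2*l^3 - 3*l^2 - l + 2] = 12*l - 6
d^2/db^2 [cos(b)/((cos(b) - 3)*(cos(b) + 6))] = (3*(1 - cos(b)^2)^2 - cos(b)^5 - 106*cos(b)^3 - 48*cos(b)^2 - 216*cos(b) + 105)/((cos(b) - 3)^3*(cos(b) + 6)^3)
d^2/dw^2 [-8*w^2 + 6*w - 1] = -16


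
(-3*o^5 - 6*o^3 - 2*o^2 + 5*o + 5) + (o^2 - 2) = -3*o^5 - 6*o^3 - o^2 + 5*o + 3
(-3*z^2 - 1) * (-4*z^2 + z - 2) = 12*z^4 - 3*z^3 + 10*z^2 - z + 2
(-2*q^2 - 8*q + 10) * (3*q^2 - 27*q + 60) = -6*q^4 + 30*q^3 + 126*q^2 - 750*q + 600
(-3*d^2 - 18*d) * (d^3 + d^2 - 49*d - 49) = -3*d^5 - 21*d^4 + 129*d^3 + 1029*d^2 + 882*d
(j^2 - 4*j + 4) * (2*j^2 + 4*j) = 2*j^4 - 4*j^3 - 8*j^2 + 16*j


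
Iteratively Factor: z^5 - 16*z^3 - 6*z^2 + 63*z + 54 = (z + 3)*(z^4 - 3*z^3 - 7*z^2 + 15*z + 18) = (z + 1)*(z + 3)*(z^3 - 4*z^2 - 3*z + 18) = (z + 1)*(z + 2)*(z + 3)*(z^2 - 6*z + 9) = (z - 3)*(z + 1)*(z + 2)*(z + 3)*(z - 3)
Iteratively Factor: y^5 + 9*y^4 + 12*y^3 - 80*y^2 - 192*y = (y + 4)*(y^4 + 5*y^3 - 8*y^2 - 48*y) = (y + 4)^2*(y^3 + y^2 - 12*y) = y*(y + 4)^2*(y^2 + y - 12) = y*(y - 3)*(y + 4)^2*(y + 4)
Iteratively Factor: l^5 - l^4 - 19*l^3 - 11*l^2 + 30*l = (l - 5)*(l^4 + 4*l^3 + l^2 - 6*l) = l*(l - 5)*(l^3 + 4*l^2 + l - 6) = l*(l - 5)*(l - 1)*(l^2 + 5*l + 6) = l*(l - 5)*(l - 1)*(l + 3)*(l + 2)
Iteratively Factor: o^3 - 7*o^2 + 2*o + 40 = (o - 4)*(o^2 - 3*o - 10) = (o - 4)*(o + 2)*(o - 5)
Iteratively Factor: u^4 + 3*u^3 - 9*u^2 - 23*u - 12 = (u + 1)*(u^3 + 2*u^2 - 11*u - 12) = (u + 1)*(u + 4)*(u^2 - 2*u - 3) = (u + 1)^2*(u + 4)*(u - 3)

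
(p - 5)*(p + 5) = p^2 - 25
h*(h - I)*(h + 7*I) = h^3 + 6*I*h^2 + 7*h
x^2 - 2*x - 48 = (x - 8)*(x + 6)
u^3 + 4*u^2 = u^2*(u + 4)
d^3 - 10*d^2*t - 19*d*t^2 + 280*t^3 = (d - 8*t)*(d - 7*t)*(d + 5*t)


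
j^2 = j^2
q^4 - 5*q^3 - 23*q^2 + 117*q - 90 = (q - 6)*(q - 3)*(q - 1)*(q + 5)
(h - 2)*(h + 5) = h^2 + 3*h - 10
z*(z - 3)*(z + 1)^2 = z^4 - z^3 - 5*z^2 - 3*z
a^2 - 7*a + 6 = (a - 6)*(a - 1)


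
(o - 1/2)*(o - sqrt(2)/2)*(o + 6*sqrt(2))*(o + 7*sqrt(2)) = o^4 - o^3/2 + 25*sqrt(2)*o^3/2 - 25*sqrt(2)*o^2/4 + 71*o^2 - 42*sqrt(2)*o - 71*o/2 + 21*sqrt(2)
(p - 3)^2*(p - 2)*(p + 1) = p^4 - 7*p^3 + 13*p^2 + 3*p - 18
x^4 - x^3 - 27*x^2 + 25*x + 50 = (x - 5)*(x - 2)*(x + 1)*(x + 5)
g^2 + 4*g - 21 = (g - 3)*(g + 7)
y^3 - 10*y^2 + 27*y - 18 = (y - 6)*(y - 3)*(y - 1)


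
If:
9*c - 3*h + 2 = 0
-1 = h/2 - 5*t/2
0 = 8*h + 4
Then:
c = -7/18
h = -1/2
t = 3/10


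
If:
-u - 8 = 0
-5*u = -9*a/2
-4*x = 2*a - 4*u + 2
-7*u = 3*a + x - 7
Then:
No Solution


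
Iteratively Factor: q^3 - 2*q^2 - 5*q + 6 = (q - 3)*(q^2 + q - 2) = (q - 3)*(q + 2)*(q - 1)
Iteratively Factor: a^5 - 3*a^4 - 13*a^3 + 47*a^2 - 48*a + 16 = (a + 4)*(a^4 - 7*a^3 + 15*a^2 - 13*a + 4) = (a - 1)*(a + 4)*(a^3 - 6*a^2 + 9*a - 4) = (a - 1)^2*(a + 4)*(a^2 - 5*a + 4) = (a - 4)*(a - 1)^2*(a + 4)*(a - 1)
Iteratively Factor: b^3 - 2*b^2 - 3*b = (b + 1)*(b^2 - 3*b) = (b - 3)*(b + 1)*(b)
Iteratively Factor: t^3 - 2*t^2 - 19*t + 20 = (t + 4)*(t^2 - 6*t + 5) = (t - 1)*(t + 4)*(t - 5)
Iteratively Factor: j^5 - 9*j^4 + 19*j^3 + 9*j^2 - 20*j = (j - 1)*(j^4 - 8*j^3 + 11*j^2 + 20*j) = j*(j - 1)*(j^3 - 8*j^2 + 11*j + 20) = j*(j - 1)*(j + 1)*(j^2 - 9*j + 20) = j*(j - 5)*(j - 1)*(j + 1)*(j - 4)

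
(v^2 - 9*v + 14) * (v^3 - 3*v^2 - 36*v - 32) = v^5 - 12*v^4 + 5*v^3 + 250*v^2 - 216*v - 448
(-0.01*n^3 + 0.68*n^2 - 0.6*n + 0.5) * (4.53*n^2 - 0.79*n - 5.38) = -0.0453*n^5 + 3.0883*n^4 - 3.2014*n^3 - 0.9194*n^2 + 2.833*n - 2.69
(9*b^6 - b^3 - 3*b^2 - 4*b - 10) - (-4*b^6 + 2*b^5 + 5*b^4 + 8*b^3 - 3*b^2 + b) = 13*b^6 - 2*b^5 - 5*b^4 - 9*b^3 - 5*b - 10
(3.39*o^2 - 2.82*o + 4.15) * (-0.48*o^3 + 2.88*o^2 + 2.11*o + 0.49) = -1.6272*o^5 + 11.1168*o^4 - 2.9607*o^3 + 7.6629*o^2 + 7.3747*o + 2.0335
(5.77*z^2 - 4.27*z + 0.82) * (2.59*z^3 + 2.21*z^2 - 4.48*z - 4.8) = 14.9443*z^5 + 1.6924*z^4 - 33.1625*z^3 - 6.7542*z^2 + 16.8224*z - 3.936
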